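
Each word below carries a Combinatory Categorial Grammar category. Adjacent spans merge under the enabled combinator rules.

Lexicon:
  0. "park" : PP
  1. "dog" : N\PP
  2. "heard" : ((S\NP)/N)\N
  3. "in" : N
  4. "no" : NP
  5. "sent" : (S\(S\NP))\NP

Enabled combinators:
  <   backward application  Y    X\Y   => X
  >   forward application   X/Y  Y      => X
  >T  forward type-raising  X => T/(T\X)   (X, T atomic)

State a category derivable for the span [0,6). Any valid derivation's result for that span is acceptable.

[0,6] S   <
  [0,4] S\NP   >
    [0,3] (S\NP)/N   <
      [0,2] N   <
        [0,1] "park" : PP
        [1,2] "dog" : N\PP
      [2,3] "heard" : ((S\NP)/N)\N
    [3,4] "in" : N
  [4,6] S\(S\NP)   <
    [4,5] "no" : NP
    [5,6] "sent" : (S\(S\NP))\NP

S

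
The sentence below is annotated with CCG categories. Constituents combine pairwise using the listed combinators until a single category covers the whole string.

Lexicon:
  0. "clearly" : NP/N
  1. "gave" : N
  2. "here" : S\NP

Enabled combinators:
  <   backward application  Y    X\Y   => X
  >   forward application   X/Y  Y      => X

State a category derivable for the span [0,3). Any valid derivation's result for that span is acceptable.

[0,3] S   <
  [0,2] NP   >
    [0,1] "clearly" : NP/N
    [1,2] "gave" : N
  [2,3] "here" : S\NP

S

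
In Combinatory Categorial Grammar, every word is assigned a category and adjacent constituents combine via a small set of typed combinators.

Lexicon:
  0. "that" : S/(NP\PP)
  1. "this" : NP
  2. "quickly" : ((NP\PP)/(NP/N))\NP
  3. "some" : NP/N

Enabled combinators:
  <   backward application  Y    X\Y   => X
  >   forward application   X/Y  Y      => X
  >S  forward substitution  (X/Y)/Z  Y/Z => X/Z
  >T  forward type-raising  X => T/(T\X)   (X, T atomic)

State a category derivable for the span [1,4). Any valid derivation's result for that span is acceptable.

[0,4] S   >
  [0,1] "that" : S/(NP\PP)
  [1,4] NP\PP   >
    [1,3] (NP\PP)/(NP/N)   <
      [1,2] "this" : NP
      [2,3] "quickly" : ((NP\PP)/(NP/N))\NP
    [3,4] "some" : NP/N

NP\PP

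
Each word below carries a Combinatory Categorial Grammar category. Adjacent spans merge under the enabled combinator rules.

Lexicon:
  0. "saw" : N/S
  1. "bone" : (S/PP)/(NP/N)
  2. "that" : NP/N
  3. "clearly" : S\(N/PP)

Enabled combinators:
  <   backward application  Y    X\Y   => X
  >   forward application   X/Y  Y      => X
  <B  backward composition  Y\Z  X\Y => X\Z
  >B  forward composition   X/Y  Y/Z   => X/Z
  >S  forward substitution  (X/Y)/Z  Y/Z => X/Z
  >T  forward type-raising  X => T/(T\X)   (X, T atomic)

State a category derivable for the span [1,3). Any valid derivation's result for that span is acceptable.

S/PP

[0,4] S   <
  [0,3] N/PP   >B
    [0,1] "saw" : N/S
    [1,3] S/PP   >
      [1,2] "bone" : (S/PP)/(NP/N)
      [2,3] "that" : NP/N
  [3,4] "clearly" : S\(N/PP)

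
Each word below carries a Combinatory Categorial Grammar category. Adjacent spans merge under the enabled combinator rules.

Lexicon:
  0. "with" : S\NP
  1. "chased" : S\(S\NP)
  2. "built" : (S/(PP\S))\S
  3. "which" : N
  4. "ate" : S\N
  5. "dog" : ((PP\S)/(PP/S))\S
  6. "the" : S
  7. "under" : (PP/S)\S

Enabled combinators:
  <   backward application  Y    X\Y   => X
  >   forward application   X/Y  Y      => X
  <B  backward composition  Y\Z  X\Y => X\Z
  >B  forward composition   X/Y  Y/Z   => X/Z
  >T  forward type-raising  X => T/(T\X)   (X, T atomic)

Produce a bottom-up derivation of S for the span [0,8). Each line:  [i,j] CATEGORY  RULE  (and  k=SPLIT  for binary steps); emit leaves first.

[0,8] S   >
  [0,3] S/(PP\S)   <
    [0,2] S   <
      [0,1] "with" : S\NP
      [1,2] "chased" : S\(S\NP)
    [2,3] "built" : (S/(PP\S))\S
  [3,8] PP\S   >
    [3,6] (PP\S)/(PP/S)   <
      [3,5] S   >
        [3,4] S/(S\N)   >T
          [3,4] "which" : N
        [4,5] "ate" : S\N
      [5,6] "dog" : ((PP\S)/(PP/S))\S
    [6,8] PP/S   <
      [6,7] "the" : S
      [7,8] "under" : (PP/S)\S

[0,1] S\NP  lex  "with"
[1,2] S\(S\NP)  lex  "chased"
[0,2] S  <  k=1
[2,3] (S/(PP\S))\S  lex  "built"
[0,3] S/(PP\S)  <  k=2
[3,4] N  lex  "which"
[3,4] S/(S\N)  >T
[4,5] S\N  lex  "ate"
[3,5] S  >  k=4
[5,6] ((PP\S)/(PP/S))\S  lex  "dog"
[3,6] (PP\S)/(PP/S)  <  k=5
[6,7] S  lex  "the"
[7,8] (PP/S)\S  lex  "under"
[6,8] PP/S  <  k=7
[3,8] PP\S  >  k=6
[0,8] S  >  k=3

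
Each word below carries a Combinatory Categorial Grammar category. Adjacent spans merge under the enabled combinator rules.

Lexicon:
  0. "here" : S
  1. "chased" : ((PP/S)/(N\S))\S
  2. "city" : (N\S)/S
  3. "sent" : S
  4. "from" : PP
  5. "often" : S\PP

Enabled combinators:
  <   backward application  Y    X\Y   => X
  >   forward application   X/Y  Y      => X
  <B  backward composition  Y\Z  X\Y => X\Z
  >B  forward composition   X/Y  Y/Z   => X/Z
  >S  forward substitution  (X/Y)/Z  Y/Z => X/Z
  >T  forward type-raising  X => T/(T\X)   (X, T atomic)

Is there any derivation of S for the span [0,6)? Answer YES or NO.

S ((PP/S)/(N\S))\S (N\S)/S S PP S\PP
CKY chart[0,6] = {N/(N\PP), NP/(NP\PP), PP, PP/(PP\PP), PP/(S\S), S/(S\PP)}; S ∉ chart

NO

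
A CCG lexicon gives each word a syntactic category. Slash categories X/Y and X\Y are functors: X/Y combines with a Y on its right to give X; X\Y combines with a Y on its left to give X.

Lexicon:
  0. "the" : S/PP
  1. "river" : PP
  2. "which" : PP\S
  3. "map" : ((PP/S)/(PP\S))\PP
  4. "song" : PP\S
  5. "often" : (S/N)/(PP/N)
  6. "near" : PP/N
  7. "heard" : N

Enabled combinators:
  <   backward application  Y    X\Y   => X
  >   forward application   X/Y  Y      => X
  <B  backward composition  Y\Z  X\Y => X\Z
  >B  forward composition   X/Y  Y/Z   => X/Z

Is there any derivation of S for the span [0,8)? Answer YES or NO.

NO

S/PP PP PP\S ((PP/S)/(PP\S))\PP PP\S (S/N)/(PP/N) PP/N N
CKY chart[0,8] = {PP}; S ∉ chart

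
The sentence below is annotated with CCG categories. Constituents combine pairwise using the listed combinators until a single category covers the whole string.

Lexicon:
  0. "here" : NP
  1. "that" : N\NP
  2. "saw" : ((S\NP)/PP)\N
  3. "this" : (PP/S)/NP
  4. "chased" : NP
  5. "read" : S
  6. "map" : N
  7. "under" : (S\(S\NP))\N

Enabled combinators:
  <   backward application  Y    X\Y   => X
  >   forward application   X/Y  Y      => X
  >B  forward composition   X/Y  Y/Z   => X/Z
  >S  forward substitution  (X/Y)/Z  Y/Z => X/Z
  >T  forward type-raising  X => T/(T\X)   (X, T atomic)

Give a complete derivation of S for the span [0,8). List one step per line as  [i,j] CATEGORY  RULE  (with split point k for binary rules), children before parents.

[0,1] NP  lex  "here"
[0,1] N/(N\NP)  >T
[1,2] N\NP  lex  "that"
[0,2] N  >  k=1
[2,3] ((S\NP)/PP)\N  lex  "saw"
[0,3] (S\NP)/PP  <  k=2
[3,4] (PP/S)/NP  lex  "this"
[4,5] NP  lex  "chased"
[3,5] PP/S  >  k=4
[5,6] S  lex  "read"
[3,6] PP  >  k=5
[0,6] S\NP  >  k=3
[6,7] N  lex  "map"
[7,8] (S\(S\NP))\N  lex  "under"
[6,8] S\(S\NP)  <  k=7
[0,8] S  <  k=6

[0,8] S   <
  [0,6] S\NP   >
    [0,3] (S\NP)/PP   <
      [0,2] N   >
        [0,1] N/(N\NP)   >T
          [0,1] "here" : NP
        [1,2] "that" : N\NP
      [2,3] "saw" : ((S\NP)/PP)\N
    [3,6] PP   >
      [3,5] PP/S   >
        [3,4] "this" : (PP/S)/NP
        [4,5] "chased" : NP
      [5,6] "read" : S
  [6,8] S\(S\NP)   <
    [6,7] "map" : N
    [7,8] "under" : (S\(S\NP))\N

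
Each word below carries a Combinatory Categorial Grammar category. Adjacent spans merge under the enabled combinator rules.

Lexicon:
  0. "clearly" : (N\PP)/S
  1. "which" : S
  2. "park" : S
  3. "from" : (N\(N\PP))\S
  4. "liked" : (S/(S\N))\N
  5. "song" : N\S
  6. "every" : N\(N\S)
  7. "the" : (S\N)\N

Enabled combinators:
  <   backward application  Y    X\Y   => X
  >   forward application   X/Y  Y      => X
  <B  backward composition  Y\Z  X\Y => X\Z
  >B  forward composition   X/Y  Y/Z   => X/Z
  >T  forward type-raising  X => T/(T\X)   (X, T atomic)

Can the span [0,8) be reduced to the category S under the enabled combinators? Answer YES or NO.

[0,8] S   >
  [0,5] S/(S\N)   <
    [0,4] N   <
      [0,2] N\PP   >
        [0,1] "clearly" : (N\PP)/S
        [1,2] "which" : S
      [2,4] N\(N\PP)   <
        [2,3] "park" : S
        [3,4] "from" : (N\(N\PP))\S
    [4,5] "liked" : (S/(S\N))\N
  [5,8] S\N   <
    [5,7] N   <
      [5,6] "song" : N\S
      [6,7] "every" : N\(N\S)
    [7,8] "the" : (S\N)\N

YES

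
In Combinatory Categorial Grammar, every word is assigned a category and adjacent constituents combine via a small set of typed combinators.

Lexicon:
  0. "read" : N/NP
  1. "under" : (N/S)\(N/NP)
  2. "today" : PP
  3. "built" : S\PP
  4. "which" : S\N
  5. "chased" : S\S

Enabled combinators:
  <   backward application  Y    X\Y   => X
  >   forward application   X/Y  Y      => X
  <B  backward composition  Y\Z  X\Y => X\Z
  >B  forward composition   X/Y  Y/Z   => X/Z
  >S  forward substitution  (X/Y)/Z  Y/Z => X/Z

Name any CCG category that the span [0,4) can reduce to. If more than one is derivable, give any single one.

[0,6] S   <
  [0,4] N   >
    [0,2] N/S   <
      [0,1] "read" : N/NP
      [1,2] "under" : (N/S)\(N/NP)
    [2,4] S   <
      [2,3] "today" : PP
      [3,4] "built" : S\PP
  [4,6] S\N   <B
    [4,5] "which" : S\N
    [5,6] "chased" : S\S

N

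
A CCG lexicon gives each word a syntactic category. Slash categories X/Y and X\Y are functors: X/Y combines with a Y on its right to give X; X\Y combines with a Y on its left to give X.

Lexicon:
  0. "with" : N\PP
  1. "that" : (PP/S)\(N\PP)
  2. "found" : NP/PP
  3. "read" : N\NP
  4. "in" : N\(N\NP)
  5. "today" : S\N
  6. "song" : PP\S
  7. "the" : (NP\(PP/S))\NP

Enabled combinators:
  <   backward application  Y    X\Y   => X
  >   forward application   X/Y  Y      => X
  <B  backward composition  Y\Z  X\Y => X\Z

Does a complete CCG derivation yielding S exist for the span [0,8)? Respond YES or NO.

N\PP (PP/S)\(N\PP) NP/PP N\NP N\(N\NP) S\N PP\S (NP\(PP/S))\NP
CKY chart[0,8] = {NP}; S ∉ chart

NO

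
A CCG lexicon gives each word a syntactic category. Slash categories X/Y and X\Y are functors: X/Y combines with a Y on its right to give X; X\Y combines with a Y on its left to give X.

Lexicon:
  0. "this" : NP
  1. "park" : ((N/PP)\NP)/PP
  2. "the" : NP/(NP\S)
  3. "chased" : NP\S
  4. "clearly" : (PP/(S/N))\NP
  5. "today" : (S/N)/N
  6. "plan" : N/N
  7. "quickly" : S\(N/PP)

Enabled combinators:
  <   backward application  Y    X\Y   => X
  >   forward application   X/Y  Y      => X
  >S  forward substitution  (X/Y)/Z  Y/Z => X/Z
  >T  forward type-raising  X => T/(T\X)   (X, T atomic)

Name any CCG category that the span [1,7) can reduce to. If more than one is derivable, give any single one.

[0,8] S   <
  [0,7] N/PP   <
    [0,1] "this" : NP
    [1,7] (N/PP)\NP   >
      [1,2] "park" : ((N/PP)\NP)/PP
      [2,7] PP   >
        [2,5] PP/(S/N)   <
          [2,4] NP   >
            [2,3] "the" : NP/(NP\S)
            [3,4] "chased" : NP\S
          [4,5] "clearly" : (PP/(S/N))\NP
        [5,7] S/N   >S
          [5,6] "today" : (S/N)/N
          [6,7] "plan" : N/N
  [7,8] "quickly" : S\(N/PP)

(N/PP)\NP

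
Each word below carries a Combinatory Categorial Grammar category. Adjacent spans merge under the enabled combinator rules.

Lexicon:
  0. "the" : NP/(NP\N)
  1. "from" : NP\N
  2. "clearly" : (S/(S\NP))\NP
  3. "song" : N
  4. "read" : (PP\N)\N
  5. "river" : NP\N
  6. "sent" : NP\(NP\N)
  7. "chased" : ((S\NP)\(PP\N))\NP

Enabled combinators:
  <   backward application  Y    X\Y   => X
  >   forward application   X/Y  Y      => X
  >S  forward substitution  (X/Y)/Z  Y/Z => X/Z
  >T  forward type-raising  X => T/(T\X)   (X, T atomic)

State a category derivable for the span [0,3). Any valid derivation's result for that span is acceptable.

S/(S\NP)

[0,8] S   >
  [0,3] S/(S\NP)   <
    [0,2] NP   >
      [0,1] "the" : NP/(NP\N)
      [1,2] "from" : NP\N
    [2,3] "clearly" : (S/(S\NP))\NP
  [3,8] S\NP   <
    [3,5] PP\N   <
      [3,4] "song" : N
      [4,5] "read" : (PP\N)\N
    [5,8] (S\NP)\(PP\N)   <
      [5,7] NP   <
        [5,6] "river" : NP\N
        [6,7] "sent" : NP\(NP\N)
      [7,8] "chased" : ((S\NP)\(PP\N))\NP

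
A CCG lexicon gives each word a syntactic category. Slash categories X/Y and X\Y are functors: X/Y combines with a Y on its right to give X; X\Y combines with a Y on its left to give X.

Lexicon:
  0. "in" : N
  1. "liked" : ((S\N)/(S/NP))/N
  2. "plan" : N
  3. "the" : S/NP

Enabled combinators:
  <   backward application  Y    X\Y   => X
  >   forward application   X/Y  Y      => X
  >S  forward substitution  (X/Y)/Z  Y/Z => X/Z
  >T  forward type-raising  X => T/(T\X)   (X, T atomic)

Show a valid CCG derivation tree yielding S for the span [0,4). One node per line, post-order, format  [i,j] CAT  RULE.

[0,1] N  lex  "in"
[0,1] S/(S\N)  >T
[1,2] ((S\N)/(S/NP))/N  lex  "liked"
[2,3] N  lex  "plan"
[1,3] (S\N)/(S/NP)  >  k=2
[3,4] S/NP  lex  "the"
[1,4] S\N  >  k=3
[0,4] S  >  k=1

[0,4] S   >
  [0,1] S/(S\N)   >T
    [0,1] "in" : N
  [1,4] S\N   >
    [1,3] (S\N)/(S/NP)   >
      [1,2] "liked" : ((S\N)/(S/NP))/N
      [2,3] "plan" : N
    [3,4] "the" : S/NP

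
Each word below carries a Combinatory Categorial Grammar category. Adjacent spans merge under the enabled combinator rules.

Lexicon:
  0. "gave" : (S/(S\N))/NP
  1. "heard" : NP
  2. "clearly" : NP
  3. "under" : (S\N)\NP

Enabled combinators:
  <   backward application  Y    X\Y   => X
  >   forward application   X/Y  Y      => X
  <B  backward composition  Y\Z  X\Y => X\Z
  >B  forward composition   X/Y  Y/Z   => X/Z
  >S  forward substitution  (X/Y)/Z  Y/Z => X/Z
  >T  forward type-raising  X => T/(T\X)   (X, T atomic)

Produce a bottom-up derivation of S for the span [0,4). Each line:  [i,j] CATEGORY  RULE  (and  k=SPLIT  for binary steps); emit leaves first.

[0,4] S   >
  [0,2] S/(S\N)   >
    [0,1] "gave" : (S/(S\N))/NP
    [1,2] "heard" : NP
  [2,4] S\N   <
    [2,3] "clearly" : NP
    [3,4] "under" : (S\N)\NP

[0,1] (S/(S\N))/NP  lex  "gave"
[1,2] NP  lex  "heard"
[0,2] S/(S\N)  >  k=1
[2,3] NP  lex  "clearly"
[3,4] (S\N)\NP  lex  "under"
[2,4] S\N  <  k=3
[0,4] S  >  k=2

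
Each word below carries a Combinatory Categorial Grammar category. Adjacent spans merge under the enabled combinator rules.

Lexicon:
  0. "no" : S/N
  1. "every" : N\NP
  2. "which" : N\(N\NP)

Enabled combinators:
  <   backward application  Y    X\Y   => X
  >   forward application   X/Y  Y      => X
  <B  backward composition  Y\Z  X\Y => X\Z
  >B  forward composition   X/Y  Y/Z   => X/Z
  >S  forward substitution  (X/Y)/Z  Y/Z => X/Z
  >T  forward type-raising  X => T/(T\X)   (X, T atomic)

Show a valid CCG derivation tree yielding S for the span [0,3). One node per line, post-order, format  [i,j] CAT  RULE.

[0,3] S   >
  [0,1] "no" : S/N
  [1,3] N   <
    [1,2] "every" : N\NP
    [2,3] "which" : N\(N\NP)

[0,1] S/N  lex  "no"
[1,2] N\NP  lex  "every"
[2,3] N\(N\NP)  lex  "which"
[1,3] N  <  k=2
[0,3] S  >  k=1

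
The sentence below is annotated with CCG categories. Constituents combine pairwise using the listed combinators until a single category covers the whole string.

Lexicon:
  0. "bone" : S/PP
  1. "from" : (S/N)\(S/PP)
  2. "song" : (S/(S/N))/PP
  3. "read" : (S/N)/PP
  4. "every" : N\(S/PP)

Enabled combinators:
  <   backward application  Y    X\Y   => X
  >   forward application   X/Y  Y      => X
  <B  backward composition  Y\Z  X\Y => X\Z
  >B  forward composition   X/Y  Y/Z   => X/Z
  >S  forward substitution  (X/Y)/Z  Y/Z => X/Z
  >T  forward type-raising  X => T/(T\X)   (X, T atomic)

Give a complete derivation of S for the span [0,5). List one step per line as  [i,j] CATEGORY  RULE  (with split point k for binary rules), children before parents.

[0,1] S/PP  lex  "bone"
[1,2] (S/N)\(S/PP)  lex  "from"
[0,2] S/N  <  k=1
[2,3] (S/(S/N))/PP  lex  "song"
[3,4] (S/N)/PP  lex  "read"
[2,4] S/PP  >S  k=3
[4,5] N\(S/PP)  lex  "every"
[2,5] N  <  k=4
[0,5] S  >  k=2

[0,5] S   >
  [0,2] S/N   <
    [0,1] "bone" : S/PP
    [1,2] "from" : (S/N)\(S/PP)
  [2,5] N   <
    [2,4] S/PP   >S
      [2,3] "song" : (S/(S/N))/PP
      [3,4] "read" : (S/N)/PP
    [4,5] "every" : N\(S/PP)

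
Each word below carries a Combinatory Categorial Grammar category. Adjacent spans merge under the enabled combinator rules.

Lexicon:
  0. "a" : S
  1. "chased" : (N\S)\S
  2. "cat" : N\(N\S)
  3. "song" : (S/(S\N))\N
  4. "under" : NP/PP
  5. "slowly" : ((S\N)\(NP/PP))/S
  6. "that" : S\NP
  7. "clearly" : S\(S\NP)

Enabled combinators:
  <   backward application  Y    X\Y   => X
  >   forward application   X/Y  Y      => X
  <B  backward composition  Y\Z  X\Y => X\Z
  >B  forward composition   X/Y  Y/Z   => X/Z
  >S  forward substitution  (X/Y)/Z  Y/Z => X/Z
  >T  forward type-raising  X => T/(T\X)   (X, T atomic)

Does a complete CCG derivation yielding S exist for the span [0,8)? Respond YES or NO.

YES

[0,8] S   >
  [0,4] S/(S\N)   <
    [0,3] N   <
      [0,2] N\S   <
        [0,1] "a" : S
        [1,2] "chased" : (N\S)\S
      [2,3] "cat" : N\(N\S)
    [3,4] "song" : (S/(S\N))\N
  [4,8] S\N   <
    [4,5] "under" : NP/PP
    [5,8] (S\N)\(NP/PP)   >
      [5,6] "slowly" : ((S\N)\(NP/PP))/S
      [6,8] S   <
        [6,7] "that" : S\NP
        [7,8] "clearly" : S\(S\NP)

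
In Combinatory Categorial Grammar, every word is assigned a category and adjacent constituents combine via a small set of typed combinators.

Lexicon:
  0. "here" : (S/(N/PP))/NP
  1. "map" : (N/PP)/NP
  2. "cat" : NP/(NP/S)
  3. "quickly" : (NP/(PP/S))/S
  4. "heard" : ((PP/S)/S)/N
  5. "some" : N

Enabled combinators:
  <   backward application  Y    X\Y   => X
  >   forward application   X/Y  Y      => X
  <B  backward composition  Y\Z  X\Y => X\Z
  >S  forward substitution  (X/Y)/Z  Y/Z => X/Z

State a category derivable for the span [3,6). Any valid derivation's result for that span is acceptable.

NP/S

[0,6] S   >
  [0,2] S/NP   >S
    [0,1] "here" : (S/(N/PP))/NP
    [1,2] "map" : (N/PP)/NP
  [2,6] NP   >
    [2,3] "cat" : NP/(NP/S)
    [3,6] NP/S   >S
      [3,4] "quickly" : (NP/(PP/S))/S
      [4,6] (PP/S)/S   >
        [4,5] "heard" : ((PP/S)/S)/N
        [5,6] "some" : N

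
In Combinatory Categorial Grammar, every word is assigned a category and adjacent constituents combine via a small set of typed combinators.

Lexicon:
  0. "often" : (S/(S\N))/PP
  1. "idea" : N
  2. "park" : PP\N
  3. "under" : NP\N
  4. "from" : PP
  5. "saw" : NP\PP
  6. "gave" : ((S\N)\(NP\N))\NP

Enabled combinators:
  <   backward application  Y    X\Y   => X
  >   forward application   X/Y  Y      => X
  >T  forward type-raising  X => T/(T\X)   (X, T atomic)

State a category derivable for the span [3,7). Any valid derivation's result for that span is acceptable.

[0,7] S   >
  [0,3] S/(S\N)   >
    [0,1] "often" : (S/(S\N))/PP
    [1,3] PP   <
      [1,2] "idea" : N
      [2,3] "park" : PP\N
  [3,7] S\N   <
    [3,4] "under" : NP\N
    [4,7] (S\N)\(NP\N)   <
      [4,6] NP   >
        [4,5] NP/(NP\PP)   >T
          [4,5] "from" : PP
        [5,6] "saw" : NP\PP
      [6,7] "gave" : ((S\N)\(NP\N))\NP

S\N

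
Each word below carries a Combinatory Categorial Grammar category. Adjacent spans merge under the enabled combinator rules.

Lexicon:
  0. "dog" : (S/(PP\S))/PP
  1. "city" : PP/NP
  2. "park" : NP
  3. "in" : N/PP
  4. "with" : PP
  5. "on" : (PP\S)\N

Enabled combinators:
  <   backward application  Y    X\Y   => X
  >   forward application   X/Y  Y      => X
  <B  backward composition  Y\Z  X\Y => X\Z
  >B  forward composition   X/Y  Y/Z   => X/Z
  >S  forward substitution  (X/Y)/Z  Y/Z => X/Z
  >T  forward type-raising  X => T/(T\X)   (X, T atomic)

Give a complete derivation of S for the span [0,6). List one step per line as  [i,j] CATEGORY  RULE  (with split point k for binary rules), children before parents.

[0,1] (S/(PP\S))/PP  lex  "dog"
[1,2] PP/NP  lex  "city"
[2,3] NP  lex  "park"
[1,3] PP  >  k=2
[0,3] S/(PP\S)  >  k=1
[3,4] N/PP  lex  "in"
[4,5] PP  lex  "with"
[3,5] N  >  k=4
[5,6] (PP\S)\N  lex  "on"
[3,6] PP\S  <  k=5
[0,6] S  >  k=3

[0,6] S   >
  [0,3] S/(PP\S)   >
    [0,1] "dog" : (S/(PP\S))/PP
    [1,3] PP   >
      [1,2] "city" : PP/NP
      [2,3] "park" : NP
  [3,6] PP\S   <
    [3,5] N   >
      [3,4] "in" : N/PP
      [4,5] "with" : PP
    [5,6] "on" : (PP\S)\N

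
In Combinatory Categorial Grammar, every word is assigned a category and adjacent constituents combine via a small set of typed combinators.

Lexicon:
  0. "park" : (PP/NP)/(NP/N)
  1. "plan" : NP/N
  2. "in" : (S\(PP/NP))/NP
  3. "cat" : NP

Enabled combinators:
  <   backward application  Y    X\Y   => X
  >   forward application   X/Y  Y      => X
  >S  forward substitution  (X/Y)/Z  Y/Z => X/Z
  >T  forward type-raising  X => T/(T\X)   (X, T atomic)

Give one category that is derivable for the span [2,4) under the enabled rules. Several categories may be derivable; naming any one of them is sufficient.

[0,4] S   <
  [0,2] PP/NP   >
    [0,1] "park" : (PP/NP)/(NP/N)
    [1,2] "plan" : NP/N
  [2,4] S\(PP/NP)   >
    [2,3] "in" : (S\(PP/NP))/NP
    [3,4] "cat" : NP

S\(PP/NP)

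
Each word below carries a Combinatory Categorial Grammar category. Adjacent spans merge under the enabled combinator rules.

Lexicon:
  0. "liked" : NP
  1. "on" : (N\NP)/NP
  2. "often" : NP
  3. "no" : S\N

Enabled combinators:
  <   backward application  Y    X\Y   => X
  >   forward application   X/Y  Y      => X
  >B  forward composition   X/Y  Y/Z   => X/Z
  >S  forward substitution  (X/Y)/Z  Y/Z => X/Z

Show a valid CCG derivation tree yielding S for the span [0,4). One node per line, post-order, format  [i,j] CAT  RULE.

[0,4] S   <
  [0,3] N   <
    [0,1] "liked" : NP
    [1,3] N\NP   >
      [1,2] "on" : (N\NP)/NP
      [2,3] "often" : NP
  [3,4] "no" : S\N

[0,1] NP  lex  "liked"
[1,2] (N\NP)/NP  lex  "on"
[2,3] NP  lex  "often"
[1,3] N\NP  >  k=2
[0,3] N  <  k=1
[3,4] S\N  lex  "no"
[0,4] S  <  k=3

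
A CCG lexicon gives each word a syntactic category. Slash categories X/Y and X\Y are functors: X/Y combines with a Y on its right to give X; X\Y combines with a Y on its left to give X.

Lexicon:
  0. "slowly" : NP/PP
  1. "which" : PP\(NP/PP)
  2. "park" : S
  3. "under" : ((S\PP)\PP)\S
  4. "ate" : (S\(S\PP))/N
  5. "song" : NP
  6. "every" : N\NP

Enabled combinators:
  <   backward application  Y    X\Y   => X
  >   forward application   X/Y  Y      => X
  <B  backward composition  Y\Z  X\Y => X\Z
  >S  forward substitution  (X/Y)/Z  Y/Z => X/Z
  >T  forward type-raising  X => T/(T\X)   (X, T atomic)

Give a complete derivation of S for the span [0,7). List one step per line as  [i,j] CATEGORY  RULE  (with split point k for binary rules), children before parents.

[0,1] NP/PP  lex  "slowly"
[1,2] PP\(NP/PP)  lex  "which"
[0,2] PP  <  k=1
[2,3] S  lex  "park"
[3,4] ((S\PP)\PP)\S  lex  "under"
[2,4] (S\PP)\PP  <  k=3
[0,4] S\PP  <  k=2
[4,5] (S\(S\PP))/N  lex  "ate"
[5,6] NP  lex  "song"
[5,6] N/(N\NP)  >T
[6,7] N\NP  lex  "every"
[5,7] N  >  k=6
[4,7] S\(S\PP)  >  k=5
[0,7] S  <  k=4

[0,7] S   <
  [0,4] S\PP   <
    [0,2] PP   <
      [0,1] "slowly" : NP/PP
      [1,2] "which" : PP\(NP/PP)
    [2,4] (S\PP)\PP   <
      [2,3] "park" : S
      [3,4] "under" : ((S\PP)\PP)\S
  [4,7] S\(S\PP)   >
    [4,5] "ate" : (S\(S\PP))/N
    [5,7] N   >
      [5,6] N/(N\NP)   >T
        [5,6] "song" : NP
      [6,7] "every" : N\NP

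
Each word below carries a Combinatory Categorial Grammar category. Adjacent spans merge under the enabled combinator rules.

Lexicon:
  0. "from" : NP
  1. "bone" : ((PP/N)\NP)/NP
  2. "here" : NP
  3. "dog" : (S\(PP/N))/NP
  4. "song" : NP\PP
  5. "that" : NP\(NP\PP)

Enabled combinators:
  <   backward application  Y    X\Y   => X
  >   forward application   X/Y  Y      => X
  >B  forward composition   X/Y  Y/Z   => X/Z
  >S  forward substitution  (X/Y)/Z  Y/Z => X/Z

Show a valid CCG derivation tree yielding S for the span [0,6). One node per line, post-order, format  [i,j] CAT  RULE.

[0,6] S   <
  [0,3] PP/N   <
    [0,1] "from" : NP
    [1,3] (PP/N)\NP   >
      [1,2] "bone" : ((PP/N)\NP)/NP
      [2,3] "here" : NP
  [3,6] S\(PP/N)   >
    [3,4] "dog" : (S\(PP/N))/NP
    [4,6] NP   <
      [4,5] "song" : NP\PP
      [5,6] "that" : NP\(NP\PP)

[0,1] NP  lex  "from"
[1,2] ((PP/N)\NP)/NP  lex  "bone"
[2,3] NP  lex  "here"
[1,3] (PP/N)\NP  >  k=2
[0,3] PP/N  <  k=1
[3,4] (S\(PP/N))/NP  lex  "dog"
[4,5] NP\PP  lex  "song"
[5,6] NP\(NP\PP)  lex  "that"
[4,6] NP  <  k=5
[3,6] S\(PP/N)  >  k=4
[0,6] S  <  k=3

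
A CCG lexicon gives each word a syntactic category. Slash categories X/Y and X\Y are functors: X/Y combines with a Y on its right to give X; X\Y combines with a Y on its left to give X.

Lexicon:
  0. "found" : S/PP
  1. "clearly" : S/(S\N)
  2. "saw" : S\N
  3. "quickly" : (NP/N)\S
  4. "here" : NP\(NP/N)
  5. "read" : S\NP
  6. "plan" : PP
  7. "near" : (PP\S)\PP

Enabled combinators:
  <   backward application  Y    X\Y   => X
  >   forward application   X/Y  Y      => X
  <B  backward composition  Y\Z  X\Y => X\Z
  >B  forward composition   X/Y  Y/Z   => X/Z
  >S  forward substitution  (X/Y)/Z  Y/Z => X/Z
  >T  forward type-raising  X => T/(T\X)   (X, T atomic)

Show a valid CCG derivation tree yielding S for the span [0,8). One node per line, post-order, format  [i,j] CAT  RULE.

[0,1] S/PP  lex  "found"
[1,2] S/(S\N)  lex  "clearly"
[2,3] S\N  lex  "saw"
[1,3] S  >  k=2
[3,4] (NP/N)\S  lex  "quickly"
[4,5] NP\(NP/N)  lex  "here"
[3,5] NP\S  <B  k=4
[5,6] S\NP  lex  "read"
[6,7] PP  lex  "plan"
[7,8] (PP\S)\PP  lex  "near"
[6,8] PP\S  <  k=7
[5,8] PP\NP  <B  k=6
[3,8] PP\S  <B  k=5
[1,8] PP  <  k=3
[0,8] S  >  k=1

[0,8] S   >
  [0,1] "found" : S/PP
  [1,8] PP   <
    [1,3] S   >
      [1,2] "clearly" : S/(S\N)
      [2,3] "saw" : S\N
    [3,8] PP\S   <B
      [3,5] NP\S   <B
        [3,4] "quickly" : (NP/N)\S
        [4,5] "here" : NP\(NP/N)
      [5,8] PP\NP   <B
        [5,6] "read" : S\NP
        [6,8] PP\S   <
          [6,7] "plan" : PP
          [7,8] "near" : (PP\S)\PP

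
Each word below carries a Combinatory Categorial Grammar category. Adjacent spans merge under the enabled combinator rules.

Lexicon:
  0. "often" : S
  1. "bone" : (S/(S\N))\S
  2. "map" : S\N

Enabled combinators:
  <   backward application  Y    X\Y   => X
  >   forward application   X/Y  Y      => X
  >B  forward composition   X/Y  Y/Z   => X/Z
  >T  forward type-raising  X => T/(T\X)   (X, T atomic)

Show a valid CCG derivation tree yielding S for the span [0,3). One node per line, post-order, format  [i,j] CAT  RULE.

[0,3] S   >
  [0,2] S/(S\N)   <
    [0,1] "often" : S
    [1,2] "bone" : (S/(S\N))\S
  [2,3] "map" : S\N

[0,1] S  lex  "often"
[1,2] (S/(S\N))\S  lex  "bone"
[0,2] S/(S\N)  <  k=1
[2,3] S\N  lex  "map"
[0,3] S  >  k=2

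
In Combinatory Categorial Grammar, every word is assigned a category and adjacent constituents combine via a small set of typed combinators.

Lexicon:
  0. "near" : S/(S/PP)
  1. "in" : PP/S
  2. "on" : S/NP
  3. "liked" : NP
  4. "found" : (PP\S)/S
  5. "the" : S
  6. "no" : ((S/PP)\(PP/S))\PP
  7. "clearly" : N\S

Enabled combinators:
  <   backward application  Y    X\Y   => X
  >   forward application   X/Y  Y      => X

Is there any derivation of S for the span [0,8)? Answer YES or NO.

S/(S/PP) PP/S S/NP NP (PP\S)/S S ((S/PP)\(PP/S))\PP N\S
CKY chart[0,8] = {N}; S ∉ chart

NO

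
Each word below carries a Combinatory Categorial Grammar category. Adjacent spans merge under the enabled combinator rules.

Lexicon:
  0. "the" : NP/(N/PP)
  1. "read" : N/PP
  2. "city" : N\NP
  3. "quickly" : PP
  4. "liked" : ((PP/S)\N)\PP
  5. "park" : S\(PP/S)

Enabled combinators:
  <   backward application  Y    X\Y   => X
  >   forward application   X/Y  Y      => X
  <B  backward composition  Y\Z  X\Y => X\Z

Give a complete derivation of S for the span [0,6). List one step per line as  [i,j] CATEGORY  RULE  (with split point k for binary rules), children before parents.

[0,6] S   <
  [0,3] N   <
    [0,2] NP   >
      [0,1] "the" : NP/(N/PP)
      [1,2] "read" : N/PP
    [2,3] "city" : N\NP
  [3,6] S\N   <B
    [3,5] (PP/S)\N   <
      [3,4] "quickly" : PP
      [4,5] "liked" : ((PP/S)\N)\PP
    [5,6] "park" : S\(PP/S)

[0,1] NP/(N/PP)  lex  "the"
[1,2] N/PP  lex  "read"
[0,2] NP  >  k=1
[2,3] N\NP  lex  "city"
[0,3] N  <  k=2
[3,4] PP  lex  "quickly"
[4,5] ((PP/S)\N)\PP  lex  "liked"
[3,5] (PP/S)\N  <  k=4
[5,6] S\(PP/S)  lex  "park"
[3,6] S\N  <B  k=5
[0,6] S  <  k=3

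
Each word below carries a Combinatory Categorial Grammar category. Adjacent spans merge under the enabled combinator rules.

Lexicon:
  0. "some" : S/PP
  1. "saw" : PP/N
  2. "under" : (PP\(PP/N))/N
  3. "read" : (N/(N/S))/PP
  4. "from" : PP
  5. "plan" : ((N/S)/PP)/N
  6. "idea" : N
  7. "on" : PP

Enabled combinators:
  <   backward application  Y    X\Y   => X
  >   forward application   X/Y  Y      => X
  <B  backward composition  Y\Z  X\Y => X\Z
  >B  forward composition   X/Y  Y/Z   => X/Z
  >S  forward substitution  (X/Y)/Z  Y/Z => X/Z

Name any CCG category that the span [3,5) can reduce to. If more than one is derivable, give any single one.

N/(N/S)

[0,8] S   >
  [0,1] "some" : S/PP
  [1,8] PP   <
    [1,2] "saw" : PP/N
    [2,8] PP\(PP/N)   >
      [2,3] "under" : (PP\(PP/N))/N
      [3,8] N   >
        [3,5] N/(N/S)   >
          [3,4] "read" : (N/(N/S))/PP
          [4,5] "from" : PP
        [5,8] N/S   >
          [5,7] (N/S)/PP   >
            [5,6] "plan" : ((N/S)/PP)/N
            [6,7] "idea" : N
          [7,8] "on" : PP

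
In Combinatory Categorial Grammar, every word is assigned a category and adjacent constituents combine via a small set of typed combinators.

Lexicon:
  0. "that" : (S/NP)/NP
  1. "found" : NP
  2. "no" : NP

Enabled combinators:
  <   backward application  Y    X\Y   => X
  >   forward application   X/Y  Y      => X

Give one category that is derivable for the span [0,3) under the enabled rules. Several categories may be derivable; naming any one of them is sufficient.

S

[0,3] S   >
  [0,2] S/NP   >
    [0,1] "that" : (S/NP)/NP
    [1,2] "found" : NP
  [2,3] "no" : NP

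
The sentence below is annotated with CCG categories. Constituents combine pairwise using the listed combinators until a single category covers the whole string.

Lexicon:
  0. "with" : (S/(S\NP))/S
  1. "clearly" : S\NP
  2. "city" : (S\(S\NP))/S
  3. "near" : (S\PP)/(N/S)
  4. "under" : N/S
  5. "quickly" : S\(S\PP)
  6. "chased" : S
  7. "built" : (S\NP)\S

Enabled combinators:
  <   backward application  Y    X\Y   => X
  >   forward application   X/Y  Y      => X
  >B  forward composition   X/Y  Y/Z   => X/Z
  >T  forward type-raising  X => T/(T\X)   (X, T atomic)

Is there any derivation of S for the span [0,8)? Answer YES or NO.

YES

[0,8] S   >
  [0,6] S/(S\NP)   >
    [0,1] "with" : (S/(S\NP))/S
    [1,6] S   <
      [1,2] "clearly" : S\NP
      [2,6] S\(S\NP)   >
        [2,3] "city" : (S\(S\NP))/S
        [3,6] S   <
          [3,5] S\PP   >
            [3,4] "near" : (S\PP)/(N/S)
            [4,5] "under" : N/S
          [5,6] "quickly" : S\(S\PP)
  [6,8] S\NP   <
    [6,7] "chased" : S
    [7,8] "built" : (S\NP)\S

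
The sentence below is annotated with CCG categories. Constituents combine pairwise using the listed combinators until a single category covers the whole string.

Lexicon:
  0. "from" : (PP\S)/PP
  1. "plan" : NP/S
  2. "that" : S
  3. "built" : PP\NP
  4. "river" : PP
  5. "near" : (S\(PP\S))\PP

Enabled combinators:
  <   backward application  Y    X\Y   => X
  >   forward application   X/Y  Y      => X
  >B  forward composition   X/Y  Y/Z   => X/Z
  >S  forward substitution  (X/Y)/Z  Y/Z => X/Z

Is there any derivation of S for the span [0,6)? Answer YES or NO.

YES

[0,6] S   <
  [0,4] PP\S   >
    [0,1] "from" : (PP\S)/PP
    [1,4] PP   <
      [1,3] NP   >
        [1,2] "plan" : NP/S
        [2,3] "that" : S
      [3,4] "built" : PP\NP
  [4,6] S\(PP\S)   <
    [4,5] "river" : PP
    [5,6] "near" : (S\(PP\S))\PP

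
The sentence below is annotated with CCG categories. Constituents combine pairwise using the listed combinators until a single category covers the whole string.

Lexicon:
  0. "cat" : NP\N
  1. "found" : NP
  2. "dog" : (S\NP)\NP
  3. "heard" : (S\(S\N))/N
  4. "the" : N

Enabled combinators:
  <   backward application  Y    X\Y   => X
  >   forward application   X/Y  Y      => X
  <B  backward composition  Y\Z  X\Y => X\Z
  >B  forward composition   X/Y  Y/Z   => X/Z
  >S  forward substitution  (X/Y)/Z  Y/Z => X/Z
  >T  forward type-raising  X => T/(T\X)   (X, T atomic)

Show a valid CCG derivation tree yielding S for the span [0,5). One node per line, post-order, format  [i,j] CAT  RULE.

[0,5] S   <
  [0,3] S\N   <B
    [0,1] "cat" : NP\N
    [1,3] S\NP   <
      [1,2] "found" : NP
      [2,3] "dog" : (S\NP)\NP
  [3,5] S\(S\N)   >
    [3,4] "heard" : (S\(S\N))/N
    [4,5] "the" : N

[0,1] NP\N  lex  "cat"
[1,2] NP  lex  "found"
[2,3] (S\NP)\NP  lex  "dog"
[1,3] S\NP  <  k=2
[0,3] S\N  <B  k=1
[3,4] (S\(S\N))/N  lex  "heard"
[4,5] N  lex  "the"
[3,5] S\(S\N)  >  k=4
[0,5] S  <  k=3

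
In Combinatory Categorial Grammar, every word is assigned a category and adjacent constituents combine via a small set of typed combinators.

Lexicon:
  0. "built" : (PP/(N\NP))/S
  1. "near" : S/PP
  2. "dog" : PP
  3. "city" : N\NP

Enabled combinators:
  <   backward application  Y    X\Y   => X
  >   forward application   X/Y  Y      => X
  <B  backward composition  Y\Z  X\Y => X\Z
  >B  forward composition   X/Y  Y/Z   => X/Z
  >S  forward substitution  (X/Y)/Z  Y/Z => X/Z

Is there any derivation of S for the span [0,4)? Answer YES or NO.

NO

(PP/(N\NP))/S S/PP PP N\NP
CKY chart[0,4] = {PP}; S ∉ chart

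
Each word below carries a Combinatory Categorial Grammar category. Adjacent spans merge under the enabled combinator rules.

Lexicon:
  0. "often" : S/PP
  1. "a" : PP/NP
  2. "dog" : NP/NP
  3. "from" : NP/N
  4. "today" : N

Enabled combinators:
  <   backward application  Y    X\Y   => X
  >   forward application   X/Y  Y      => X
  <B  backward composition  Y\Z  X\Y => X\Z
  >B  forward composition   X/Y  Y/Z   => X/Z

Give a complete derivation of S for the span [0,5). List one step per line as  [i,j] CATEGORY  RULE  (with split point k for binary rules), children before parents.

[0,5] S   >
  [0,3] S/NP   >B
    [0,2] S/NP   >B
      [0,1] "often" : S/PP
      [1,2] "a" : PP/NP
    [2,3] "dog" : NP/NP
  [3,5] NP   >
    [3,4] "from" : NP/N
    [4,5] "today" : N

[0,1] S/PP  lex  "often"
[1,2] PP/NP  lex  "a"
[0,2] S/NP  >B  k=1
[2,3] NP/NP  lex  "dog"
[0,3] S/NP  >B  k=2
[3,4] NP/N  lex  "from"
[4,5] N  lex  "today"
[3,5] NP  >  k=4
[0,5] S  >  k=3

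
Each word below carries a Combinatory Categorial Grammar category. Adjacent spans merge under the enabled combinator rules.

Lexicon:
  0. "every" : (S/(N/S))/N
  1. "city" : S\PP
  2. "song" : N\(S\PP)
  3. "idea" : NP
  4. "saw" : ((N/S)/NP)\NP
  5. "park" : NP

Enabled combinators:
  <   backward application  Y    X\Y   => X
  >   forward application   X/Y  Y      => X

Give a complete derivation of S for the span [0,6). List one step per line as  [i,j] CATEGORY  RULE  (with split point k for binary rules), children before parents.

[0,6] S   >
  [0,3] S/(N/S)   >
    [0,1] "every" : (S/(N/S))/N
    [1,3] N   <
      [1,2] "city" : S\PP
      [2,3] "song" : N\(S\PP)
  [3,6] N/S   >
    [3,5] (N/S)/NP   <
      [3,4] "idea" : NP
      [4,5] "saw" : ((N/S)/NP)\NP
    [5,6] "park" : NP

[0,1] (S/(N/S))/N  lex  "every"
[1,2] S\PP  lex  "city"
[2,3] N\(S\PP)  lex  "song"
[1,3] N  <  k=2
[0,3] S/(N/S)  >  k=1
[3,4] NP  lex  "idea"
[4,5] ((N/S)/NP)\NP  lex  "saw"
[3,5] (N/S)/NP  <  k=4
[5,6] NP  lex  "park"
[3,6] N/S  >  k=5
[0,6] S  >  k=3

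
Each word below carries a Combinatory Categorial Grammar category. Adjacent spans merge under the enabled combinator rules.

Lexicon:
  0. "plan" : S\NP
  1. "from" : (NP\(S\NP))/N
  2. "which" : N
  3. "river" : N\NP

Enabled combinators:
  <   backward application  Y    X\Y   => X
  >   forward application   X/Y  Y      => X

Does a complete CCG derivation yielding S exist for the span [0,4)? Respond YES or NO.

S\NP (NP\(S\NP))/N N N\NP
CKY chart[0,4] = {N}; S ∉ chart

NO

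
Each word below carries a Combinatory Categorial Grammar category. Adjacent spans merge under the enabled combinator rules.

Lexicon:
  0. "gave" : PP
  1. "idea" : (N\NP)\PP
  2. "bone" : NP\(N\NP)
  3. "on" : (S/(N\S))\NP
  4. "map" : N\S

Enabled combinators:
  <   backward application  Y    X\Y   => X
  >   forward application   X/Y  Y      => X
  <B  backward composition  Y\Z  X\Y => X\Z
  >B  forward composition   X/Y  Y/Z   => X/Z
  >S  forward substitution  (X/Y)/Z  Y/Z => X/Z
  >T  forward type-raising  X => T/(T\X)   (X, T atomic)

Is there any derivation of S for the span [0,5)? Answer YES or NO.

YES

[0,5] S   >
  [0,4] S/(N\S)   <
    [0,3] NP   <
      [0,1] "gave" : PP
      [1,3] NP\PP   <B
        [1,2] "idea" : (N\NP)\PP
        [2,3] "bone" : NP\(N\NP)
    [3,4] "on" : (S/(N\S))\NP
  [4,5] "map" : N\S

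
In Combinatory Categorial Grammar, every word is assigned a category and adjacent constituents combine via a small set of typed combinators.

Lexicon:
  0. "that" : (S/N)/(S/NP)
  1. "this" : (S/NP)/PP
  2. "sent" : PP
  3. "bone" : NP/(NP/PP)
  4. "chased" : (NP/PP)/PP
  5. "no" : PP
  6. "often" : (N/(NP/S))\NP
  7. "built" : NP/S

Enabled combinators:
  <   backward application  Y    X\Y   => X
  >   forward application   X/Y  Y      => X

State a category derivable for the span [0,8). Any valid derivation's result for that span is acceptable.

S

[0,8] S   >
  [0,3] S/N   >
    [0,1] "that" : (S/N)/(S/NP)
    [1,3] S/NP   >
      [1,2] "this" : (S/NP)/PP
      [2,3] "sent" : PP
  [3,8] N   >
    [3,7] N/(NP/S)   <
      [3,6] NP   >
        [3,4] "bone" : NP/(NP/PP)
        [4,6] NP/PP   >
          [4,5] "chased" : (NP/PP)/PP
          [5,6] "no" : PP
      [6,7] "often" : (N/(NP/S))\NP
    [7,8] "built" : NP/S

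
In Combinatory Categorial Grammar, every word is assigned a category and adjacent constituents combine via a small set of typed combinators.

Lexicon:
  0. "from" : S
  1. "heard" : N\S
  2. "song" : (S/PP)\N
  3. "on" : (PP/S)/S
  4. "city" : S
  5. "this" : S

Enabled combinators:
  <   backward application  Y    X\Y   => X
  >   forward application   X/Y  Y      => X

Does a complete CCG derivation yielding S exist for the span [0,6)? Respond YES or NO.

[0,6] S   >
  [0,3] S/PP   <
    [0,2] N   <
      [0,1] "from" : S
      [1,2] "heard" : N\S
    [2,3] "song" : (S/PP)\N
  [3,6] PP   >
    [3,5] PP/S   >
      [3,4] "on" : (PP/S)/S
      [4,5] "city" : S
    [5,6] "this" : S

YES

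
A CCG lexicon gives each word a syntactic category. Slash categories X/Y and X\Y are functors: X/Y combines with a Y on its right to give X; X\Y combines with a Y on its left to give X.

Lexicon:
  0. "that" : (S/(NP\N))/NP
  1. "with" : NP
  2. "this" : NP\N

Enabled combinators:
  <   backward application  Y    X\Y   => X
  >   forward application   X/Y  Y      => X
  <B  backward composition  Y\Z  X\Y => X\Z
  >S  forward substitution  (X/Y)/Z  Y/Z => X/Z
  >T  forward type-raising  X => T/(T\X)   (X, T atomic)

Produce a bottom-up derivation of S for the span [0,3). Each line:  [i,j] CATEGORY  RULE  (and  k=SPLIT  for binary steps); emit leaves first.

[0,1] (S/(NP\N))/NP  lex  "that"
[1,2] NP  lex  "with"
[0,2] S/(NP\N)  >  k=1
[2,3] NP\N  lex  "this"
[0,3] S  >  k=2

[0,3] S   >
  [0,2] S/(NP\N)   >
    [0,1] "that" : (S/(NP\N))/NP
    [1,2] "with" : NP
  [2,3] "this" : NP\N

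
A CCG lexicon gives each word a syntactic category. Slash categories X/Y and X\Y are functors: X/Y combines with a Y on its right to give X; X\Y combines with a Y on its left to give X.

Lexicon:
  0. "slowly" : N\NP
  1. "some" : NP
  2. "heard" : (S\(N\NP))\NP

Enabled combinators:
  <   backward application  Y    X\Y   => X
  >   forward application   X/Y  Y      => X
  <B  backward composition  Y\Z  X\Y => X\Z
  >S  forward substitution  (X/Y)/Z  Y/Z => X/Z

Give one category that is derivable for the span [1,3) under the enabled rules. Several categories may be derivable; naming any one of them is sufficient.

[0,3] S   <
  [0,1] "slowly" : N\NP
  [1,3] S\(N\NP)   <
    [1,2] "some" : NP
    [2,3] "heard" : (S\(N\NP))\NP

S\(N\NP)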